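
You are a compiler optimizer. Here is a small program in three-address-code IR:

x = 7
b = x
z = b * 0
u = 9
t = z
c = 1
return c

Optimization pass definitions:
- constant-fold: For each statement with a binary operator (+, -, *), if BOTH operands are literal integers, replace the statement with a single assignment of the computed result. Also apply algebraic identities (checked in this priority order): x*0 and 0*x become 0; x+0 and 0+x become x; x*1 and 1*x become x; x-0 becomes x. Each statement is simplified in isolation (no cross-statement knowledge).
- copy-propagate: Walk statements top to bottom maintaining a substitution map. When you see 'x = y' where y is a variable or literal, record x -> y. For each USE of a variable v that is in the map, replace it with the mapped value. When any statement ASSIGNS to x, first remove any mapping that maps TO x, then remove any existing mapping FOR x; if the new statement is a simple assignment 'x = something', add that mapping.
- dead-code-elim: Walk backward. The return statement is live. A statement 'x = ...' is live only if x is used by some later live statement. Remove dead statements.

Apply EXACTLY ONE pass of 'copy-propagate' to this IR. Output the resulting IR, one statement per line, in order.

Applying copy-propagate statement-by-statement:
  [1] x = 7  (unchanged)
  [2] b = x  -> b = 7
  [3] z = b * 0  -> z = 7 * 0
  [4] u = 9  (unchanged)
  [5] t = z  (unchanged)
  [6] c = 1  (unchanged)
  [7] return c  -> return 1
Result (7 stmts):
  x = 7
  b = 7
  z = 7 * 0
  u = 9
  t = z
  c = 1
  return 1

Answer: x = 7
b = 7
z = 7 * 0
u = 9
t = z
c = 1
return 1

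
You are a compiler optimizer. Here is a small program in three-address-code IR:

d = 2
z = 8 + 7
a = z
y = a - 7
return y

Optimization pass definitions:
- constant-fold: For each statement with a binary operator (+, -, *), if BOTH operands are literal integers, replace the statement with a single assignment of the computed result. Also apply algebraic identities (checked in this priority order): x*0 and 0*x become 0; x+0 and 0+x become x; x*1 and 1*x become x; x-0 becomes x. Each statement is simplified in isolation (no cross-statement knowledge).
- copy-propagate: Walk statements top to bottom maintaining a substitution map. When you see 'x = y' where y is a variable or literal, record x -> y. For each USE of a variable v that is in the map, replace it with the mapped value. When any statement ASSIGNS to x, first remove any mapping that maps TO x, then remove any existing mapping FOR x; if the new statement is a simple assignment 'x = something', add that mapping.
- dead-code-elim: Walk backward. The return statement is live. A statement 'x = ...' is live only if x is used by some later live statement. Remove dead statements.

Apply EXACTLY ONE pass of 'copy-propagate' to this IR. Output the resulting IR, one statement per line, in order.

Applying copy-propagate statement-by-statement:
  [1] d = 2  (unchanged)
  [2] z = 8 + 7  (unchanged)
  [3] a = z  (unchanged)
  [4] y = a - 7  -> y = z - 7
  [5] return y  (unchanged)
Result (5 stmts):
  d = 2
  z = 8 + 7
  a = z
  y = z - 7
  return y

Answer: d = 2
z = 8 + 7
a = z
y = z - 7
return y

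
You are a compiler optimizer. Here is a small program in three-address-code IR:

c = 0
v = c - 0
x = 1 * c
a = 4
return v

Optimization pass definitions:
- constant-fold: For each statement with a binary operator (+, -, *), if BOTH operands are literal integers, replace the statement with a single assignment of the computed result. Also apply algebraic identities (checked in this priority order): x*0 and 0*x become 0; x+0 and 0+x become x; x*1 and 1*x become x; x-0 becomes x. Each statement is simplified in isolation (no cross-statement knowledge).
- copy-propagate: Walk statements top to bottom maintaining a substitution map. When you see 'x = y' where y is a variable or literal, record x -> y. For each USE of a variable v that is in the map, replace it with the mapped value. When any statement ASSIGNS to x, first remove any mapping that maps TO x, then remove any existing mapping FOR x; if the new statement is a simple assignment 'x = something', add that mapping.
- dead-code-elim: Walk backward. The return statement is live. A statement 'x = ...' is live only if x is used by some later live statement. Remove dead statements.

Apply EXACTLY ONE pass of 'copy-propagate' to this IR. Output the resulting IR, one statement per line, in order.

Applying copy-propagate statement-by-statement:
  [1] c = 0  (unchanged)
  [2] v = c - 0  -> v = 0 - 0
  [3] x = 1 * c  -> x = 1 * 0
  [4] a = 4  (unchanged)
  [5] return v  (unchanged)
Result (5 stmts):
  c = 0
  v = 0 - 0
  x = 1 * 0
  a = 4
  return v

Answer: c = 0
v = 0 - 0
x = 1 * 0
a = 4
return v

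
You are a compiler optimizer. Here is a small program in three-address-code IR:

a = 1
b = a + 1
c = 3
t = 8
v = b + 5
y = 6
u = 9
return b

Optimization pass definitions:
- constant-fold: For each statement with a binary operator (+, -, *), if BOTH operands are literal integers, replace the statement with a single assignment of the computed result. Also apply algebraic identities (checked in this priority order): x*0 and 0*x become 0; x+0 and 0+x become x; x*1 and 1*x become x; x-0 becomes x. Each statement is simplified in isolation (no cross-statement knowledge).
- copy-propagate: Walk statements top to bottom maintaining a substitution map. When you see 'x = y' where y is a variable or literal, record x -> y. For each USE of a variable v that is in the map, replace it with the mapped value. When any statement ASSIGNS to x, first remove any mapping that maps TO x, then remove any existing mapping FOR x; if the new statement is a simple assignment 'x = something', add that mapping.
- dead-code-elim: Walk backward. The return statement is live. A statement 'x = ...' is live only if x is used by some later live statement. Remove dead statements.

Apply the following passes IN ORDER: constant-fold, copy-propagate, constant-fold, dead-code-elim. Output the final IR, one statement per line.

Initial IR:
  a = 1
  b = a + 1
  c = 3
  t = 8
  v = b + 5
  y = 6
  u = 9
  return b
After constant-fold (8 stmts):
  a = 1
  b = a + 1
  c = 3
  t = 8
  v = b + 5
  y = 6
  u = 9
  return b
After copy-propagate (8 stmts):
  a = 1
  b = 1 + 1
  c = 3
  t = 8
  v = b + 5
  y = 6
  u = 9
  return b
After constant-fold (8 stmts):
  a = 1
  b = 2
  c = 3
  t = 8
  v = b + 5
  y = 6
  u = 9
  return b
After dead-code-elim (2 stmts):
  b = 2
  return b

Answer: b = 2
return b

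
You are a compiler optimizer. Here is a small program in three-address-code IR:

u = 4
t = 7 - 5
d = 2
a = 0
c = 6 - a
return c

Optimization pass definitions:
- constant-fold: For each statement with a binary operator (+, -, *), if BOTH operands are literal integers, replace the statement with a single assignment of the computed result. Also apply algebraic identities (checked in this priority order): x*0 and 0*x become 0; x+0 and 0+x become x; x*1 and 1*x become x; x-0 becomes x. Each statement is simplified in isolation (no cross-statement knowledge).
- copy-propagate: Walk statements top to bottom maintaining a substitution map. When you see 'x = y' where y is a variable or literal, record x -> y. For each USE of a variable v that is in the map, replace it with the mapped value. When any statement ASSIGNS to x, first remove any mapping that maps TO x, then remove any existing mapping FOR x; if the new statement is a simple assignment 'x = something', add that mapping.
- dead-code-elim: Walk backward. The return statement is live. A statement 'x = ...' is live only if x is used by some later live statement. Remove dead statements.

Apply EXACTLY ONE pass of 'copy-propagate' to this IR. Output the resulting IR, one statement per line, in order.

Applying copy-propagate statement-by-statement:
  [1] u = 4  (unchanged)
  [2] t = 7 - 5  (unchanged)
  [3] d = 2  (unchanged)
  [4] a = 0  (unchanged)
  [5] c = 6 - a  -> c = 6 - 0
  [6] return c  (unchanged)
Result (6 stmts):
  u = 4
  t = 7 - 5
  d = 2
  a = 0
  c = 6 - 0
  return c

Answer: u = 4
t = 7 - 5
d = 2
a = 0
c = 6 - 0
return c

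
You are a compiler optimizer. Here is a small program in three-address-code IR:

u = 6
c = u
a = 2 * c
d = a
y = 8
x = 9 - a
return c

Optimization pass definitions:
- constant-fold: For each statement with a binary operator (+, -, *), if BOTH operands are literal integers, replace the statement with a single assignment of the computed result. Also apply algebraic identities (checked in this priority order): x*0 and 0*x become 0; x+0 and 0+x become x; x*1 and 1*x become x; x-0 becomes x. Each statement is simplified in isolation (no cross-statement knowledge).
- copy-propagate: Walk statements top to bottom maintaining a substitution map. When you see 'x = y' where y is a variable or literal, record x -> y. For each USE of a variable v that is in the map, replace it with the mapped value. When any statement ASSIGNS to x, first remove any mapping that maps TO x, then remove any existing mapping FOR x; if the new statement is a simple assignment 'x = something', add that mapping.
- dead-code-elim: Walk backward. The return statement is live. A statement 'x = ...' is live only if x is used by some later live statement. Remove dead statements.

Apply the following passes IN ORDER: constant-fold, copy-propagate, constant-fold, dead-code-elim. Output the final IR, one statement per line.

Answer: return 6

Derivation:
Initial IR:
  u = 6
  c = u
  a = 2 * c
  d = a
  y = 8
  x = 9 - a
  return c
After constant-fold (7 stmts):
  u = 6
  c = u
  a = 2 * c
  d = a
  y = 8
  x = 9 - a
  return c
After copy-propagate (7 stmts):
  u = 6
  c = 6
  a = 2 * 6
  d = a
  y = 8
  x = 9 - a
  return 6
After constant-fold (7 stmts):
  u = 6
  c = 6
  a = 12
  d = a
  y = 8
  x = 9 - a
  return 6
After dead-code-elim (1 stmts):
  return 6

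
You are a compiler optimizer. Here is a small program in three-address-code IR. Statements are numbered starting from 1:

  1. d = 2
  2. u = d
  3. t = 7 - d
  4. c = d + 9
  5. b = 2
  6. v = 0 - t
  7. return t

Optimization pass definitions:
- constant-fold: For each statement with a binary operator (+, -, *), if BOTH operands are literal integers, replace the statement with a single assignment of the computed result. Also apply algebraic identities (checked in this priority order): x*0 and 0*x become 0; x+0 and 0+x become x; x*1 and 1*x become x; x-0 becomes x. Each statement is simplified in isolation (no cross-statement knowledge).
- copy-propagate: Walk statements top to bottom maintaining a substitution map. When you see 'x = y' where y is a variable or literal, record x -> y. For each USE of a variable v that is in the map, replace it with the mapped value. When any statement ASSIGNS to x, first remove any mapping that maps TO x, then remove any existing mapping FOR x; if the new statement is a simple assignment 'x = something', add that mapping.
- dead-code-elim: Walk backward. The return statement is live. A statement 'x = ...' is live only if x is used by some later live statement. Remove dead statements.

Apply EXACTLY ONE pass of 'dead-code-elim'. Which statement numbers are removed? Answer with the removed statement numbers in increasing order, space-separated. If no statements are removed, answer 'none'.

Backward liveness scan:
Stmt 1 'd = 2': KEEP (d is live); live-in = []
Stmt 2 'u = d': DEAD (u not in live set ['d'])
Stmt 3 't = 7 - d': KEEP (t is live); live-in = ['d']
Stmt 4 'c = d + 9': DEAD (c not in live set ['t'])
Stmt 5 'b = 2': DEAD (b not in live set ['t'])
Stmt 6 'v = 0 - t': DEAD (v not in live set ['t'])
Stmt 7 'return t': KEEP (return); live-in = ['t']
Removed statement numbers: [2, 4, 5, 6]
Surviving IR:
  d = 2
  t = 7 - d
  return t

Answer: 2 4 5 6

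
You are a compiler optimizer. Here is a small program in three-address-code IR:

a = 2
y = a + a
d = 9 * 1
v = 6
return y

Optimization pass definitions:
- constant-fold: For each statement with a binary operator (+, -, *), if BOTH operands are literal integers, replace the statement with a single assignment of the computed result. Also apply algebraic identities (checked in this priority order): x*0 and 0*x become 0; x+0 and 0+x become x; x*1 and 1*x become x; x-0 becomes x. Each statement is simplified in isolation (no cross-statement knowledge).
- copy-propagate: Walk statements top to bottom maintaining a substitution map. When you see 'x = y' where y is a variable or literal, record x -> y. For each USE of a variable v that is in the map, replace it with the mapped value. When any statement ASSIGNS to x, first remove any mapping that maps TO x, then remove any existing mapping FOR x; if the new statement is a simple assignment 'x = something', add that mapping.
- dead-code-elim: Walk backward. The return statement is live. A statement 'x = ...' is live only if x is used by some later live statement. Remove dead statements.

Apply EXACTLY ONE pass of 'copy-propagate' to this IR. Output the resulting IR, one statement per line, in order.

Answer: a = 2
y = 2 + 2
d = 9 * 1
v = 6
return y

Derivation:
Applying copy-propagate statement-by-statement:
  [1] a = 2  (unchanged)
  [2] y = a + a  -> y = 2 + 2
  [3] d = 9 * 1  (unchanged)
  [4] v = 6  (unchanged)
  [5] return y  (unchanged)
Result (5 stmts):
  a = 2
  y = 2 + 2
  d = 9 * 1
  v = 6
  return y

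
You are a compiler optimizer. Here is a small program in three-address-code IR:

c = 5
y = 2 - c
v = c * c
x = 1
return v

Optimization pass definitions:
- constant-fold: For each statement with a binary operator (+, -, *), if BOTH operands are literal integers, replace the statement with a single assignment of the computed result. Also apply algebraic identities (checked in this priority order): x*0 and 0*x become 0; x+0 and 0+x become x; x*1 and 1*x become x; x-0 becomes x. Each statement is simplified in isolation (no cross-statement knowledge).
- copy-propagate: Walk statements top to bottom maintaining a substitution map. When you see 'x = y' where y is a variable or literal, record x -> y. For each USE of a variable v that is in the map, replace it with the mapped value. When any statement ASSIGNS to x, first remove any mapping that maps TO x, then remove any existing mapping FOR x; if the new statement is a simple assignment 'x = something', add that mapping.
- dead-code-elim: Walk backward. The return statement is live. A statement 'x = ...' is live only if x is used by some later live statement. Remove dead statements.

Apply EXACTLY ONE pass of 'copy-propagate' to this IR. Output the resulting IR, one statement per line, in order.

Applying copy-propagate statement-by-statement:
  [1] c = 5  (unchanged)
  [2] y = 2 - c  -> y = 2 - 5
  [3] v = c * c  -> v = 5 * 5
  [4] x = 1  (unchanged)
  [5] return v  (unchanged)
Result (5 stmts):
  c = 5
  y = 2 - 5
  v = 5 * 5
  x = 1
  return v

Answer: c = 5
y = 2 - 5
v = 5 * 5
x = 1
return v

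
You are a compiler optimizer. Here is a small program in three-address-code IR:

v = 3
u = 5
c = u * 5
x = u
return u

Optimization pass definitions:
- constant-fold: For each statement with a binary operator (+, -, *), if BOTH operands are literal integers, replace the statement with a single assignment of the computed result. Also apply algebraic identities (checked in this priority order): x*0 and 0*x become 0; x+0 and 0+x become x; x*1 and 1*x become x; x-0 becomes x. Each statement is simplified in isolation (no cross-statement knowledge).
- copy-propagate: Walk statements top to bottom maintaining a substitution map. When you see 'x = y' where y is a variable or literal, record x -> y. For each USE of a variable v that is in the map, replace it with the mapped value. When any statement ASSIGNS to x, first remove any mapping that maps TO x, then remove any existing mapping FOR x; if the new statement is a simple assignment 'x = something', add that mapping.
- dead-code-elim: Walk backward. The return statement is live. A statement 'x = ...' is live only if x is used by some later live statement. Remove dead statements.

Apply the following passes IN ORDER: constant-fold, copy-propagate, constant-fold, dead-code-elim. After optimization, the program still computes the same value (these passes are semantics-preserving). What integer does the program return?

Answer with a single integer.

Initial IR:
  v = 3
  u = 5
  c = u * 5
  x = u
  return u
After constant-fold (5 stmts):
  v = 3
  u = 5
  c = u * 5
  x = u
  return u
After copy-propagate (5 stmts):
  v = 3
  u = 5
  c = 5 * 5
  x = 5
  return 5
After constant-fold (5 stmts):
  v = 3
  u = 5
  c = 25
  x = 5
  return 5
After dead-code-elim (1 stmts):
  return 5
Evaluate:
  v = 3  =>  v = 3
  u = 5  =>  u = 5
  c = u * 5  =>  c = 25
  x = u  =>  x = 5
  return u = 5

Answer: 5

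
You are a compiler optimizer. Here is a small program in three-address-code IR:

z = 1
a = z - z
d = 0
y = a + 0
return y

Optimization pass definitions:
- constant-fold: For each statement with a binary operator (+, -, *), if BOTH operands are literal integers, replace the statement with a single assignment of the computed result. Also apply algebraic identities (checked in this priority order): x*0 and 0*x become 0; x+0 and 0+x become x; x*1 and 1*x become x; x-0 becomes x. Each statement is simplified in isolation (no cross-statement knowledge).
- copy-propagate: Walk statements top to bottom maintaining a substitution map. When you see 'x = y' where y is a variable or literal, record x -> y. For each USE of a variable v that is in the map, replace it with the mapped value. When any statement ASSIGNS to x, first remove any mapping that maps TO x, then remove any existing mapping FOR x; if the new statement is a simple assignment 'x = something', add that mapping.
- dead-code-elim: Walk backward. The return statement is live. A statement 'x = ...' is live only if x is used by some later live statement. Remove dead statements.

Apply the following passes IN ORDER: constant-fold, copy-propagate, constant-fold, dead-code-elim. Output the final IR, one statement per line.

Initial IR:
  z = 1
  a = z - z
  d = 0
  y = a + 0
  return y
After constant-fold (5 stmts):
  z = 1
  a = z - z
  d = 0
  y = a
  return y
After copy-propagate (5 stmts):
  z = 1
  a = 1 - 1
  d = 0
  y = a
  return a
After constant-fold (5 stmts):
  z = 1
  a = 0
  d = 0
  y = a
  return a
After dead-code-elim (2 stmts):
  a = 0
  return a

Answer: a = 0
return a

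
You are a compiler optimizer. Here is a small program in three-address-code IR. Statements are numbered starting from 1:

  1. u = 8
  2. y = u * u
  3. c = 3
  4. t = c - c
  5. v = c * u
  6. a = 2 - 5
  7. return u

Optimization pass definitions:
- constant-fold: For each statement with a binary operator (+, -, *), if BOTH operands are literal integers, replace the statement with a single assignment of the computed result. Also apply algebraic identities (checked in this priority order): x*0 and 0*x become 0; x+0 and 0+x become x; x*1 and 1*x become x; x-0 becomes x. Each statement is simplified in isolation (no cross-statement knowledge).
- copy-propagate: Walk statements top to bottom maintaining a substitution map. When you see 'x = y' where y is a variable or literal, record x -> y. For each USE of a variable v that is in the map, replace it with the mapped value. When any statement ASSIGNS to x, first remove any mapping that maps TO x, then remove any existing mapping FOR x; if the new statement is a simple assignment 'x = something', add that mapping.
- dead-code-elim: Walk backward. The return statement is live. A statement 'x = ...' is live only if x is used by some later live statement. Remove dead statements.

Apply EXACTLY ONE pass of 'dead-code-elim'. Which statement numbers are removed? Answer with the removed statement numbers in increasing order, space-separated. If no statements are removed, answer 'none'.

Backward liveness scan:
Stmt 1 'u = 8': KEEP (u is live); live-in = []
Stmt 2 'y = u * u': DEAD (y not in live set ['u'])
Stmt 3 'c = 3': DEAD (c not in live set ['u'])
Stmt 4 't = c - c': DEAD (t not in live set ['u'])
Stmt 5 'v = c * u': DEAD (v not in live set ['u'])
Stmt 6 'a = 2 - 5': DEAD (a not in live set ['u'])
Stmt 7 'return u': KEEP (return); live-in = ['u']
Removed statement numbers: [2, 3, 4, 5, 6]
Surviving IR:
  u = 8
  return u

Answer: 2 3 4 5 6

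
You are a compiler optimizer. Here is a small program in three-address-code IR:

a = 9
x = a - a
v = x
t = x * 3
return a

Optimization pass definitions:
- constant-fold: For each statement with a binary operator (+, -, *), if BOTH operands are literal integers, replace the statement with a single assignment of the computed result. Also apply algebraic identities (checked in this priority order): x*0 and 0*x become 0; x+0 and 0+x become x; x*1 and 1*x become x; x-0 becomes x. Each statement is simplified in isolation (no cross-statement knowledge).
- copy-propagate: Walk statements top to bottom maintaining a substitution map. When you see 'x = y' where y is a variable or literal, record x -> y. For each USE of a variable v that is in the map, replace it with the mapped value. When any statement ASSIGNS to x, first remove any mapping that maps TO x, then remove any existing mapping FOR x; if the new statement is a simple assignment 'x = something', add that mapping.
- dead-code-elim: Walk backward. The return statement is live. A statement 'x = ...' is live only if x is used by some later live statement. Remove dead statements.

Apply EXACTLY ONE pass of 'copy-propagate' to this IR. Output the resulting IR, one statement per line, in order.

Answer: a = 9
x = 9 - 9
v = x
t = x * 3
return 9

Derivation:
Applying copy-propagate statement-by-statement:
  [1] a = 9  (unchanged)
  [2] x = a - a  -> x = 9 - 9
  [3] v = x  (unchanged)
  [4] t = x * 3  (unchanged)
  [5] return a  -> return 9
Result (5 stmts):
  a = 9
  x = 9 - 9
  v = x
  t = x * 3
  return 9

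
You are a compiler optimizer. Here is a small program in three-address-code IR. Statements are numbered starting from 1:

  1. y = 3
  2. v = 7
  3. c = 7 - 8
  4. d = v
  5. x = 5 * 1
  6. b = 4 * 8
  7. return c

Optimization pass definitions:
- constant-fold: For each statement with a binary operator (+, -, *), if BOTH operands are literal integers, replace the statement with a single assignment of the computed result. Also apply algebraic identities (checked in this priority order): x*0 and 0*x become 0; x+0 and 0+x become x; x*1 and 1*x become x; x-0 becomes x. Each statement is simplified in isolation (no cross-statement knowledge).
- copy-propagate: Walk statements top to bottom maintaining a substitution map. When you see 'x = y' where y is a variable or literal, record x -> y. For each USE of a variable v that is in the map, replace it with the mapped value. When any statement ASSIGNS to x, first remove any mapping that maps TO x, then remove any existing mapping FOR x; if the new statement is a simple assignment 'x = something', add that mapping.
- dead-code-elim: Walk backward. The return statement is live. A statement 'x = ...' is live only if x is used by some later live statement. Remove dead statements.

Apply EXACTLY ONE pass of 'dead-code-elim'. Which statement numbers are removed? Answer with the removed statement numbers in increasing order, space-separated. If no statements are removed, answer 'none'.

Backward liveness scan:
Stmt 1 'y = 3': DEAD (y not in live set [])
Stmt 2 'v = 7': DEAD (v not in live set [])
Stmt 3 'c = 7 - 8': KEEP (c is live); live-in = []
Stmt 4 'd = v': DEAD (d not in live set ['c'])
Stmt 5 'x = 5 * 1': DEAD (x not in live set ['c'])
Stmt 6 'b = 4 * 8': DEAD (b not in live set ['c'])
Stmt 7 'return c': KEEP (return); live-in = ['c']
Removed statement numbers: [1, 2, 4, 5, 6]
Surviving IR:
  c = 7 - 8
  return c

Answer: 1 2 4 5 6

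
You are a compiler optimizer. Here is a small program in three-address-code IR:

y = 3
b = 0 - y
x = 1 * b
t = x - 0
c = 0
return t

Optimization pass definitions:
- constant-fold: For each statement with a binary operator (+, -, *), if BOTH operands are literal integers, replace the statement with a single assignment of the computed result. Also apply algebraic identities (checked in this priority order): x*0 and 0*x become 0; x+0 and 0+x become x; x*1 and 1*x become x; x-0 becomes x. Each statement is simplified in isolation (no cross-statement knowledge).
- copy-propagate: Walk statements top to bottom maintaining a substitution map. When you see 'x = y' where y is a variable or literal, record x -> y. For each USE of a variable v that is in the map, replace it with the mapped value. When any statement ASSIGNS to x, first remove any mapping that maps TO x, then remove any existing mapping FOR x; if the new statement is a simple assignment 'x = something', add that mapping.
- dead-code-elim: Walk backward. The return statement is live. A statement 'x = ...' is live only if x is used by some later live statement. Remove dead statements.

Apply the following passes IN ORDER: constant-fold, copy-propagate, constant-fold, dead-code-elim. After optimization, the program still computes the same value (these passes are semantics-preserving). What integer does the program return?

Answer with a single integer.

Answer: -3

Derivation:
Initial IR:
  y = 3
  b = 0 - y
  x = 1 * b
  t = x - 0
  c = 0
  return t
After constant-fold (6 stmts):
  y = 3
  b = 0 - y
  x = b
  t = x
  c = 0
  return t
After copy-propagate (6 stmts):
  y = 3
  b = 0 - 3
  x = b
  t = b
  c = 0
  return b
After constant-fold (6 stmts):
  y = 3
  b = -3
  x = b
  t = b
  c = 0
  return b
After dead-code-elim (2 stmts):
  b = -3
  return b
Evaluate:
  y = 3  =>  y = 3
  b = 0 - y  =>  b = -3
  x = 1 * b  =>  x = -3
  t = x - 0  =>  t = -3
  c = 0  =>  c = 0
  return t = -3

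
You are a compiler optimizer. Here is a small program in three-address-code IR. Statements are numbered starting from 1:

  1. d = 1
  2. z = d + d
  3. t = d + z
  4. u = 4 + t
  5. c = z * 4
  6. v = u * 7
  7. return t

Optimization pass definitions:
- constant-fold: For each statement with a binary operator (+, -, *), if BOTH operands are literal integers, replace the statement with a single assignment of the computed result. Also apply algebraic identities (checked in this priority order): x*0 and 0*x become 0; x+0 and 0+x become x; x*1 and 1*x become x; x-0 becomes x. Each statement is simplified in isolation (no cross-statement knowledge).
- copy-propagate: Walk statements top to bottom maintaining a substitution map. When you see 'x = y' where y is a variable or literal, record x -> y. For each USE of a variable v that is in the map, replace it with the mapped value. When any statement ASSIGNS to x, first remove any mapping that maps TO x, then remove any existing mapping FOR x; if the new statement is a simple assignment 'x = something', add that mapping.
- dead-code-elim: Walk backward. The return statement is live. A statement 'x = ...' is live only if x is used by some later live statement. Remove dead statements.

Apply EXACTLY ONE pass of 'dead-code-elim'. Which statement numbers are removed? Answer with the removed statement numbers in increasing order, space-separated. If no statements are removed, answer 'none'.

Answer: 4 5 6

Derivation:
Backward liveness scan:
Stmt 1 'd = 1': KEEP (d is live); live-in = []
Stmt 2 'z = d + d': KEEP (z is live); live-in = ['d']
Stmt 3 't = d + z': KEEP (t is live); live-in = ['d', 'z']
Stmt 4 'u = 4 + t': DEAD (u not in live set ['t'])
Stmt 5 'c = z * 4': DEAD (c not in live set ['t'])
Stmt 6 'v = u * 7': DEAD (v not in live set ['t'])
Stmt 7 'return t': KEEP (return); live-in = ['t']
Removed statement numbers: [4, 5, 6]
Surviving IR:
  d = 1
  z = d + d
  t = d + z
  return t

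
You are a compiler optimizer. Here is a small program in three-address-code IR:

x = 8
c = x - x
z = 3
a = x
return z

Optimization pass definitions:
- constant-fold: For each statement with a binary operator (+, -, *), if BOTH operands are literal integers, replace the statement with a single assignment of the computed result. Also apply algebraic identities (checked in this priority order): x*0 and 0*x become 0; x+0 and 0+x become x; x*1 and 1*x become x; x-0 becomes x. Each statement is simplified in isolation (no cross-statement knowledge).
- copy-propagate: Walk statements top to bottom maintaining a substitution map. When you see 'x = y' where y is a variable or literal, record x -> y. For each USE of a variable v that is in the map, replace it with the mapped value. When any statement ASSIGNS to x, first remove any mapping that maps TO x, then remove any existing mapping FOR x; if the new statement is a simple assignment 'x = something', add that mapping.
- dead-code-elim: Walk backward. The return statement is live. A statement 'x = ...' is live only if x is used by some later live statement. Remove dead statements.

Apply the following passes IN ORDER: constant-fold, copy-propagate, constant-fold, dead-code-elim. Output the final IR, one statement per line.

Answer: return 3

Derivation:
Initial IR:
  x = 8
  c = x - x
  z = 3
  a = x
  return z
After constant-fold (5 stmts):
  x = 8
  c = x - x
  z = 3
  a = x
  return z
After copy-propagate (5 stmts):
  x = 8
  c = 8 - 8
  z = 3
  a = 8
  return 3
After constant-fold (5 stmts):
  x = 8
  c = 0
  z = 3
  a = 8
  return 3
After dead-code-elim (1 stmts):
  return 3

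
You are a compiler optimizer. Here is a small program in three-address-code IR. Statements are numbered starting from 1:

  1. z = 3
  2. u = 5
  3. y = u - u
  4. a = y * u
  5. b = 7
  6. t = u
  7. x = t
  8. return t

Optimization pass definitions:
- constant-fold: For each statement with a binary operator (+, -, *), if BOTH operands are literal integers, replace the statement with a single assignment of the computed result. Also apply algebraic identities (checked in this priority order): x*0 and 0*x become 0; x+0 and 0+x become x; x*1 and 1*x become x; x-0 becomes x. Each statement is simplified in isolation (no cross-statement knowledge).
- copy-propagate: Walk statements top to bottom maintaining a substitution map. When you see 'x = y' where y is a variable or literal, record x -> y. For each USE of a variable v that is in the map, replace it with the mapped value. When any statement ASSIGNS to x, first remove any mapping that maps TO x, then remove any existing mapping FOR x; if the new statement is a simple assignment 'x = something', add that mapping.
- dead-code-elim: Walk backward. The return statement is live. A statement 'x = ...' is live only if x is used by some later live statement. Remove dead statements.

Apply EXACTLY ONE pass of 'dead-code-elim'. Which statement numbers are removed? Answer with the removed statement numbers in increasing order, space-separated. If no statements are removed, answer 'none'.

Backward liveness scan:
Stmt 1 'z = 3': DEAD (z not in live set [])
Stmt 2 'u = 5': KEEP (u is live); live-in = []
Stmt 3 'y = u - u': DEAD (y not in live set ['u'])
Stmt 4 'a = y * u': DEAD (a not in live set ['u'])
Stmt 5 'b = 7': DEAD (b not in live set ['u'])
Stmt 6 't = u': KEEP (t is live); live-in = ['u']
Stmt 7 'x = t': DEAD (x not in live set ['t'])
Stmt 8 'return t': KEEP (return); live-in = ['t']
Removed statement numbers: [1, 3, 4, 5, 7]
Surviving IR:
  u = 5
  t = u
  return t

Answer: 1 3 4 5 7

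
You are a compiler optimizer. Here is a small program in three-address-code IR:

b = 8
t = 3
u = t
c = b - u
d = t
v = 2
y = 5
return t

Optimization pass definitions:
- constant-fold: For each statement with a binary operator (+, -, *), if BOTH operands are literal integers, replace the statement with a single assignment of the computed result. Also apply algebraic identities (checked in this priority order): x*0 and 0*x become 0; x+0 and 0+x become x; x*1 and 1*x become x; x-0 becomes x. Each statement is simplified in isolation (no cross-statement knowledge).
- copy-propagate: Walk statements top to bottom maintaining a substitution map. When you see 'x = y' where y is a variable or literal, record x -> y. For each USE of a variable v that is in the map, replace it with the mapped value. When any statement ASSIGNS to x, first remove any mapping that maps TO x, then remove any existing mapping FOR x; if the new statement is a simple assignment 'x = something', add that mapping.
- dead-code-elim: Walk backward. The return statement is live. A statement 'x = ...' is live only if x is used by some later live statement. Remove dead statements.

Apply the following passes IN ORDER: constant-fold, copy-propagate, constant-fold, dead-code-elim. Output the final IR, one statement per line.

Answer: return 3

Derivation:
Initial IR:
  b = 8
  t = 3
  u = t
  c = b - u
  d = t
  v = 2
  y = 5
  return t
After constant-fold (8 stmts):
  b = 8
  t = 3
  u = t
  c = b - u
  d = t
  v = 2
  y = 5
  return t
After copy-propagate (8 stmts):
  b = 8
  t = 3
  u = 3
  c = 8 - 3
  d = 3
  v = 2
  y = 5
  return 3
After constant-fold (8 stmts):
  b = 8
  t = 3
  u = 3
  c = 5
  d = 3
  v = 2
  y = 5
  return 3
After dead-code-elim (1 stmts):
  return 3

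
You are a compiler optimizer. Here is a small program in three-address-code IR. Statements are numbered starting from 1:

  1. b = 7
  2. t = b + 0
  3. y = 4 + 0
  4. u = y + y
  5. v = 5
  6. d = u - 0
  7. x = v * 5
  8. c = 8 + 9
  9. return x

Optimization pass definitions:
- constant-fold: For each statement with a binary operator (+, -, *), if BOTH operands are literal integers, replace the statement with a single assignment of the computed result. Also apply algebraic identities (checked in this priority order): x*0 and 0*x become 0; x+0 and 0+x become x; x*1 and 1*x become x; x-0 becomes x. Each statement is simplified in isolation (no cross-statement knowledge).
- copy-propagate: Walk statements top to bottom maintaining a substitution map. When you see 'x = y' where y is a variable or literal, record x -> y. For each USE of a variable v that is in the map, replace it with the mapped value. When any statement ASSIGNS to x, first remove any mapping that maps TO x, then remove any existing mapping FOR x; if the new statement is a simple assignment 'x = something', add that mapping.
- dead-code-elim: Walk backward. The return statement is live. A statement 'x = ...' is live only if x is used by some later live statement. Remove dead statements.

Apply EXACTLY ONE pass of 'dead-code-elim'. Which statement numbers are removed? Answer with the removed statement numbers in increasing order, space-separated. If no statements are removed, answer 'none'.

Backward liveness scan:
Stmt 1 'b = 7': DEAD (b not in live set [])
Stmt 2 't = b + 0': DEAD (t not in live set [])
Stmt 3 'y = 4 + 0': DEAD (y not in live set [])
Stmt 4 'u = y + y': DEAD (u not in live set [])
Stmt 5 'v = 5': KEEP (v is live); live-in = []
Stmt 6 'd = u - 0': DEAD (d not in live set ['v'])
Stmt 7 'x = v * 5': KEEP (x is live); live-in = ['v']
Stmt 8 'c = 8 + 9': DEAD (c not in live set ['x'])
Stmt 9 'return x': KEEP (return); live-in = ['x']
Removed statement numbers: [1, 2, 3, 4, 6, 8]
Surviving IR:
  v = 5
  x = v * 5
  return x

Answer: 1 2 3 4 6 8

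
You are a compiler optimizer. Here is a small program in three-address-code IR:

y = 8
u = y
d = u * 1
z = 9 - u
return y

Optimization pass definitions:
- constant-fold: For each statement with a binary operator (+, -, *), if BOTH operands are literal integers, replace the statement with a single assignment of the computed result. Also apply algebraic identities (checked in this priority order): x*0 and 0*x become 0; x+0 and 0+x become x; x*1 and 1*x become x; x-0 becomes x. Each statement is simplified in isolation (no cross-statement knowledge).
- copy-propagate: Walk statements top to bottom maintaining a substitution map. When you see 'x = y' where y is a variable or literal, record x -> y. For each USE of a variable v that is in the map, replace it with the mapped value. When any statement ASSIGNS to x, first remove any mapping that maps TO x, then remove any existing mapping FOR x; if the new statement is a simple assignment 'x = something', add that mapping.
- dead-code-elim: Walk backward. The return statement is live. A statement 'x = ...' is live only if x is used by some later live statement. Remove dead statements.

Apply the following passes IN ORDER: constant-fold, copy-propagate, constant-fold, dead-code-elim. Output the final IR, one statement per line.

Initial IR:
  y = 8
  u = y
  d = u * 1
  z = 9 - u
  return y
After constant-fold (5 stmts):
  y = 8
  u = y
  d = u
  z = 9 - u
  return y
After copy-propagate (5 stmts):
  y = 8
  u = 8
  d = 8
  z = 9 - 8
  return 8
After constant-fold (5 stmts):
  y = 8
  u = 8
  d = 8
  z = 1
  return 8
After dead-code-elim (1 stmts):
  return 8

Answer: return 8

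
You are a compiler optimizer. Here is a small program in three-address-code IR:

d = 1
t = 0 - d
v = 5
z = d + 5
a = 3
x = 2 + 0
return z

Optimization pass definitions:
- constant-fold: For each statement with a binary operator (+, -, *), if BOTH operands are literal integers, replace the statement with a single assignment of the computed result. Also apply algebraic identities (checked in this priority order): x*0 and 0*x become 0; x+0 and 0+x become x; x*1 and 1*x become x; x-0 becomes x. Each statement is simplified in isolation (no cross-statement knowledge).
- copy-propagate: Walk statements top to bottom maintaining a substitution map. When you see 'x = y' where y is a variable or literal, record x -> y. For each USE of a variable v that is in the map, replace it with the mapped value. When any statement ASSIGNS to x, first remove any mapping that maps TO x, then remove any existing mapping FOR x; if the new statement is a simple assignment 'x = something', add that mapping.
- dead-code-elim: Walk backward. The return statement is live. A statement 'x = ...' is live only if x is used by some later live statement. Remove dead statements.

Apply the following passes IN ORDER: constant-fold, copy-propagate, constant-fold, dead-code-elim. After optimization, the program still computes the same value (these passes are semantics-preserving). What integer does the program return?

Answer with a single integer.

Answer: 6

Derivation:
Initial IR:
  d = 1
  t = 0 - d
  v = 5
  z = d + 5
  a = 3
  x = 2 + 0
  return z
After constant-fold (7 stmts):
  d = 1
  t = 0 - d
  v = 5
  z = d + 5
  a = 3
  x = 2
  return z
After copy-propagate (7 stmts):
  d = 1
  t = 0 - 1
  v = 5
  z = 1 + 5
  a = 3
  x = 2
  return z
After constant-fold (7 stmts):
  d = 1
  t = -1
  v = 5
  z = 6
  a = 3
  x = 2
  return z
After dead-code-elim (2 stmts):
  z = 6
  return z
Evaluate:
  d = 1  =>  d = 1
  t = 0 - d  =>  t = -1
  v = 5  =>  v = 5
  z = d + 5  =>  z = 6
  a = 3  =>  a = 3
  x = 2 + 0  =>  x = 2
  return z = 6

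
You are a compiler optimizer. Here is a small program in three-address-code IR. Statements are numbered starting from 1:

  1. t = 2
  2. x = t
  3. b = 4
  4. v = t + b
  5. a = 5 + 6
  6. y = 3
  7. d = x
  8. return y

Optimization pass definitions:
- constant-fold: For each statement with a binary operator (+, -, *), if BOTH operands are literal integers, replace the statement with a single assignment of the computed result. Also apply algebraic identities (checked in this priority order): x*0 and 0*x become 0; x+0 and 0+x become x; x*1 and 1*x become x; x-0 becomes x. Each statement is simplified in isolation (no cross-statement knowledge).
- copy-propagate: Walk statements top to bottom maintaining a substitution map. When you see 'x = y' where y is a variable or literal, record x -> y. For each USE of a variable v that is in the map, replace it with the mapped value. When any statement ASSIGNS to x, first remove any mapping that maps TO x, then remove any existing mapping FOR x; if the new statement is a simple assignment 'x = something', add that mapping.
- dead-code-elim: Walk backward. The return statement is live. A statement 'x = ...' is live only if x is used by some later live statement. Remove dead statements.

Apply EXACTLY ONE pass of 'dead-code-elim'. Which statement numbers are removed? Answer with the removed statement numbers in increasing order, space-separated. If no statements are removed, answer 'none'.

Answer: 1 2 3 4 5 7

Derivation:
Backward liveness scan:
Stmt 1 't = 2': DEAD (t not in live set [])
Stmt 2 'x = t': DEAD (x not in live set [])
Stmt 3 'b = 4': DEAD (b not in live set [])
Stmt 4 'v = t + b': DEAD (v not in live set [])
Stmt 5 'a = 5 + 6': DEAD (a not in live set [])
Stmt 6 'y = 3': KEEP (y is live); live-in = []
Stmt 7 'd = x': DEAD (d not in live set ['y'])
Stmt 8 'return y': KEEP (return); live-in = ['y']
Removed statement numbers: [1, 2, 3, 4, 5, 7]
Surviving IR:
  y = 3
  return y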